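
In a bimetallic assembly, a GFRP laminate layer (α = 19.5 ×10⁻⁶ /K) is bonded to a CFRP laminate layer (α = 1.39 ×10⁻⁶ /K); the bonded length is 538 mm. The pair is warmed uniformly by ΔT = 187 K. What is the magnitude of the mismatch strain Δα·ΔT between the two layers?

3.39×10⁻³

Δα = |19.5 − 1.39|×10⁻⁶/K = 18.1×10⁻⁶/K.
Mismatch strain = Δα·ΔT = 18.1×10⁻⁶ × 187.0 = 3.39×10⁻³.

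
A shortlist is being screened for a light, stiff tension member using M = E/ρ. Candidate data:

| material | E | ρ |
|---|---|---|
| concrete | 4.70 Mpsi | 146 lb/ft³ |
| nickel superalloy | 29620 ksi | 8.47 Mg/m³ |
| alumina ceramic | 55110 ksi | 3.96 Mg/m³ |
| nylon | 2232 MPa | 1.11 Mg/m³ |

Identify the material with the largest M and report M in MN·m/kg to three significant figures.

Putting every candidate on a common basis:
  concrete: E = 32.41 GPa, ρ = 2339 kg/m³
  nickel superalloy: E = 204.2 GPa, ρ = 8470 kg/m³
  alumina ceramic: E = 380.0 GPa, ρ = 3960 kg/m³
  nylon: E = 2.232 GPa, ρ = 1110 kg/m³
  alumina ceramic: M = 96.0 MN·m/kg
  nickel superalloy: M = 24.1 MN·m/kg
  concrete: M = 13.9 MN·m/kg
  nylon: M = 2.01 MN·m/kg
Alumina ceramic ranks first.

alumina ceramic, M = 96.0 MN·m/kg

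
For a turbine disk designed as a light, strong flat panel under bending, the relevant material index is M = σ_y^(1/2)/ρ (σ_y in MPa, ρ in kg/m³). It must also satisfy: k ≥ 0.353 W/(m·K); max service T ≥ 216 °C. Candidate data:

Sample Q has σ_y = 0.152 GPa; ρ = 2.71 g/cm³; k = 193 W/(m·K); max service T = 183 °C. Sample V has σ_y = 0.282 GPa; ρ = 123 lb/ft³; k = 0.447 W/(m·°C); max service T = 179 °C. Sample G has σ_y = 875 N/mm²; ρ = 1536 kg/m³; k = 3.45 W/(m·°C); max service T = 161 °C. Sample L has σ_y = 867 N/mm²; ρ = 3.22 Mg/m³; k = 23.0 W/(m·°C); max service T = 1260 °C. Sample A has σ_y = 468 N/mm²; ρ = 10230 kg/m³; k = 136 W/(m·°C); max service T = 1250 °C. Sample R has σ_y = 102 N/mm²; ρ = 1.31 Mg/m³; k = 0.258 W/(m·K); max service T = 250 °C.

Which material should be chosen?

sample L

Screen on constraints: k ≥ 0.353 W/(m·K); max service T ≥ 216 °C. Survivors: sample L, sample A.
After converting to SI:
  sample L: σ_y = 867.0 MPa, ρ = 3220 kg/m³
  sample A: σ_y = 468.0 MPa, ρ = 10230 kg/m³
  sample L: M = 9.14×10⁻³
  sample A: M = 2.11×10⁻³
The maximum is for sample L.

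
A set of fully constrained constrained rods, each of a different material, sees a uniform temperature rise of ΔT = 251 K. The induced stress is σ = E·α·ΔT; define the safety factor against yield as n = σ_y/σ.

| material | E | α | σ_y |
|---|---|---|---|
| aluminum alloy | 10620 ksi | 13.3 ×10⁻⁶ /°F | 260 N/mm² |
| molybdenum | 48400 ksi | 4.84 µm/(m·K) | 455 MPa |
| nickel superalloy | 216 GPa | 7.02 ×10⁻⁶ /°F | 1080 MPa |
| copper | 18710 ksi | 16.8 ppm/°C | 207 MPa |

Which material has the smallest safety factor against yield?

copper

In consistent units (E in GPa, α in ×10⁻⁶/K, σ_y in MPa):
  aluminum alloy: E = 73.22, α = 23.9, σ_y = 260.0 → σ = 440 MPa, n = 0.591
  molybdenum: E = 333.7, α = 4.84, σ_y = 455.0 → σ = 405 MPa, n = 1.12
  nickel superalloy: E = 216.0, α = 12.6, σ_y = 1080 → σ = 685 MPa, n = 1.58
  copper: E = 129.0, α = 16.8, σ_y = 207.0 → σ = 544 MPa, n = 0.381
Smallest n: copper with n = 0.381.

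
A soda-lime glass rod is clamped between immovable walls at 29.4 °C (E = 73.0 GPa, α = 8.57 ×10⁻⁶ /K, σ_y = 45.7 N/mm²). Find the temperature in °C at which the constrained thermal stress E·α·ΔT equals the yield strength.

σ_y = 45.7 N/mm² = 45.70 MPa.
E·α·ΔT = 45.70 MPa ⇒ ΔT = 45.70 / (73.00×10³ × 8.57×10⁻⁶) = 73.05 K.
T = 29.4 + 73.05 = 102.4 °C.

102 °C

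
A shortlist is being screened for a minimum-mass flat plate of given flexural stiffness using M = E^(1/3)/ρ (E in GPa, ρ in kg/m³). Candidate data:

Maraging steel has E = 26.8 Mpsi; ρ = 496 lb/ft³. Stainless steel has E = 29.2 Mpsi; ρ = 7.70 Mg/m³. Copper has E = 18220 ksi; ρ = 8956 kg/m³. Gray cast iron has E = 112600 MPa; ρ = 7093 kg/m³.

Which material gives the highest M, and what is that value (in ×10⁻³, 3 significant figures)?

stainless steel, M = 0.761×10⁻³

After converting to SI:
  maraging steel: E = 184.8 GPa, ρ = 7945 kg/m³
  stainless steel: E = 201.3 GPa, ρ = 7700 kg/m³
  copper: E = 125.6 GPa, ρ = 8956 kg/m³
  gray cast iron: E = 112.6 GPa, ρ = 7093 kg/m³
  stainless steel: M = 0.761×10⁻³
  maraging steel: M = 0.717×10⁻³
  gray cast iron: M = 0.681×10⁻³
  copper: M = 0.559×10⁻³
The maximum is for stainless steel.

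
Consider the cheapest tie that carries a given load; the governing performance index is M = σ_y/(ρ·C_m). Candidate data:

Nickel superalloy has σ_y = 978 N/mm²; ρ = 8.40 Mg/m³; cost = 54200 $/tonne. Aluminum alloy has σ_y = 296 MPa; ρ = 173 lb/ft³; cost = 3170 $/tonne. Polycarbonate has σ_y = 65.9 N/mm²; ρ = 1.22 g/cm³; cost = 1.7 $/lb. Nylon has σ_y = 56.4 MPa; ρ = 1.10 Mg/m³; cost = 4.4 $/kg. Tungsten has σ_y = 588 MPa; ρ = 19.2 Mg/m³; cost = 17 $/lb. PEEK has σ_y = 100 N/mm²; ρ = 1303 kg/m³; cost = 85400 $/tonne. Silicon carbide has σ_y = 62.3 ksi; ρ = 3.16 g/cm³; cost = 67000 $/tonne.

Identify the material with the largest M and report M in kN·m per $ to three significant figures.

aluminum alloy, M = 33.7 kN·m per $

Convert each candidate to consistent units, then evaluate M:
  nickel superalloy: σ_y = 978.0 MPa, ρ = 8400 kg/m³, cost = 54.20 $/kg
  aluminum alloy: σ_y = 296.0 MPa, ρ = 2771 kg/m³, cost = 3.170 $/kg
  polycarbonate: σ_y = 65.90 MPa, ρ = 1220 kg/m³, cost = 3.748 $/kg
  nylon: σ_y = 56.40 MPa, ρ = 1100 kg/m³, cost = 4.400 $/kg
  tungsten: σ_y = 588.0 MPa, ρ = 19200 kg/m³, cost = 37.48 $/kg
  PEEK: σ_y = 100.0 MPa, ρ = 1303 kg/m³, cost = 85.40 $/kg
  silicon carbide: σ_y = 429.5 MPa, ρ = 3160 kg/m³, cost = 67.00 $/kg
  aluminum alloy: M = 33.7 kN·m per $
  polycarbonate: M = 14.4 kN·m per $
  nylon: M = 11.7 kN·m per $
  nickel superalloy: M = 2.15 kN·m per $
  silicon carbide: M = 2.03 kN·m per $
  PEEK: M = 0.899 kN·m per $
  tungsten: M = 0.817 kN·m per $
Aluminum alloy has the largest M.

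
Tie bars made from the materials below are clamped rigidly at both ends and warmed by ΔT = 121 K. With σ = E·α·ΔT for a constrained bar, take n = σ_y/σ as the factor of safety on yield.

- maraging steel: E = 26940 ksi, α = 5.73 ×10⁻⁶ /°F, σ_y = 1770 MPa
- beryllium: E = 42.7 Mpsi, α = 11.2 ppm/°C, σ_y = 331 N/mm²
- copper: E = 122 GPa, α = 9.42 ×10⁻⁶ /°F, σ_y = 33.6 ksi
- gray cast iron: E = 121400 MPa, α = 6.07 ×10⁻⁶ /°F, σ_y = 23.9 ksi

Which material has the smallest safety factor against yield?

With everything in SI (GPa, ×10⁻⁶/K, MPa):
  maraging steel: E = 185.7, α = 10.3, σ_y = 1770 → σ = 232 MPa, n = 7.64
  beryllium: E = 294.4, α = 11.2, σ_y = 331.0 → σ = 399 MPa, n = 0.830
  copper: E = 122.0, α = 17.0, σ_y = 231.7 → σ = 250 MPa, n = 0.926
  gray cast iron: E = 121.4, α = 10.9, σ_y = 164.8 → σ = 160 MPa, n = 1.03
The minimum is beryllium at n = 0.830.

beryllium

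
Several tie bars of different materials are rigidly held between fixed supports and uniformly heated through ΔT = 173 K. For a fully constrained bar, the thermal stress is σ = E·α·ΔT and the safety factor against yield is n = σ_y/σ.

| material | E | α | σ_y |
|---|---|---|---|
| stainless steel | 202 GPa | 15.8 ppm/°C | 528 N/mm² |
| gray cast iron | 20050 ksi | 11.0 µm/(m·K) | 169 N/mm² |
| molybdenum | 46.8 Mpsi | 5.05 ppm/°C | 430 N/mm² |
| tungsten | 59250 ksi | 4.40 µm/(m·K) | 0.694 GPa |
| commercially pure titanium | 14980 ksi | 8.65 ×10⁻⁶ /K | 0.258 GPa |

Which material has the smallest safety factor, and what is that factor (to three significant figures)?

With everything in SI (GPa, ×10⁻⁶/K, MPa):
  stainless steel: E = 202.0, α = 15.8, σ_y = 528.0 → σ = 552 MPa, n = 0.956
  gray cast iron: E = 138.2, α = 11.0, σ_y = 169.0 → σ = 263 MPa, n = 0.642
  molybdenum: E = 322.7, α = 5.05, σ_y = 430.0 → σ = 282 MPa, n = 1.53
  tungsten: E = 408.5, α = 4.40, σ_y = 694.0 → σ = 311 MPa, n = 2.23
  commercially pure titanium: E = 103.3, α = 8.65, σ_y = 258.0 → σ = 155 MPa, n = 1.67
Smallest n: gray cast iron with n = 0.642.

gray cast iron, n = 0.642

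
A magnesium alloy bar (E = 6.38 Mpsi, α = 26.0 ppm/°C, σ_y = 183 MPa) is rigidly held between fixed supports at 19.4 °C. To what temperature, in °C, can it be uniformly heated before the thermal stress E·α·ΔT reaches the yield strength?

179 °C

E = 6.38 Mpsi = 43.99 GPa.
E·α·ΔT = 183.0 MPa ⇒ ΔT = 183.0 / (43.99×10³ × 26.0×10⁻⁶) = 160.0 K.
T = 19.4 + 160.0 = 179.4 °C.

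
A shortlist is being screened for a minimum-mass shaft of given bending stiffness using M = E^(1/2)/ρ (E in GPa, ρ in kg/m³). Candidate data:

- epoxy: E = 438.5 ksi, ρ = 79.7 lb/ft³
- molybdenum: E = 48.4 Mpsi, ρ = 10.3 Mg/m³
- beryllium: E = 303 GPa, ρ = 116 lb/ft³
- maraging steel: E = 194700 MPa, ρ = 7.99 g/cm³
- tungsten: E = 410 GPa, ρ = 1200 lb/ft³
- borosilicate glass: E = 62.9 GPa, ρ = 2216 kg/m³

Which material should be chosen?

beryllium

Normalizing units and computing the index:
  epoxy: E = 3.023 GPa, ρ = 1277 kg/m³
  molybdenum: E = 333.7 GPa, ρ = 10300 kg/m³
  beryllium: E = 303.0 GPa, ρ = 1858 kg/m³
  maraging steel: E = 194.7 GPa, ρ = 7990 kg/m³
  tungsten: E = 410.0 GPa, ρ = 19220 kg/m³
  borosilicate glass: E = 62.90 GPa, ρ = 2216 kg/m³
  beryllium: M = 9.37×10⁻³
  borosilicate glass: M = 3.58×10⁻³
  molybdenum: M = 1.77×10⁻³
  maraging steel: M = 1.75×10⁻³
  epoxy: M = 1.36×10⁻³
  tungsten: M = 1.05×10⁻³
Beryllium ranks first.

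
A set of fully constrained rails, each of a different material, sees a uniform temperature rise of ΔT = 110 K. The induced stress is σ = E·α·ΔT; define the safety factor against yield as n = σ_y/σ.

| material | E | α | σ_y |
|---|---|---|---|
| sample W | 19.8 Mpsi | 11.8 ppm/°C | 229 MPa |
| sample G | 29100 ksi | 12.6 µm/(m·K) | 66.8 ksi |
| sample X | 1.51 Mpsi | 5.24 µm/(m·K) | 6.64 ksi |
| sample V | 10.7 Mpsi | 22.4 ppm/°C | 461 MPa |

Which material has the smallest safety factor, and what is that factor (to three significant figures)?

With everything in SI (GPa, ×10⁻⁶/K, MPa):
  sample W: E = 136.5, α = 11.8, σ_y = 229.0 → σ = 177 MPa, n = 1.29
  sample G: E = 200.6, α = 12.6, σ_y = 460.6 → σ = 278 MPa, n = 1.66
  sample X: E = 10.41, α = 5.24, σ_y = 45.78 → σ = 6.00 MPa, n = 7.63
  sample V: E = 73.77, α = 22.4, σ_y = 461.0 → σ = 182 MPa, n = 2.54
Sample W has the lowest safety factor, n = 1.29.

sample W, n = 1.29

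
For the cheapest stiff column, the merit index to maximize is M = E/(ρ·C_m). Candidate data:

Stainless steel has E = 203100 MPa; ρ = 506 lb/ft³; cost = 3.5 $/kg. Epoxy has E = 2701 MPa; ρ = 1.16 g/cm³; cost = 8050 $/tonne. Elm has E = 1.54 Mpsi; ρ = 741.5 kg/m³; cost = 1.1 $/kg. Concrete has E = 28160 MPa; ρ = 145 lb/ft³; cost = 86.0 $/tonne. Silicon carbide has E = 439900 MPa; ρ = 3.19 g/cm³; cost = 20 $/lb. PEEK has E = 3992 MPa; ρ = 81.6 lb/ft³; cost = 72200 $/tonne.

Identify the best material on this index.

Normalizing units and computing the index:
  stainless steel: E = 203.1 GPa, ρ = 8105 kg/m³, cost = 3.500 $/kg
  epoxy: E = 2.701 GPa, ρ = 1160 kg/m³, cost = 8.050 $/kg
  elm: E = 10.62 GPa, ρ = 741.5 kg/m³, cost = 1.100 $/kg
  concrete: E = 28.16 GPa, ρ = 2323 kg/m³, cost = 0.08600 $/kg
  silicon carbide: E = 439.9 GPa, ρ = 3190 kg/m³, cost = 44.09 $/kg
  PEEK: E = 3.992 GPa, ρ = 1307 kg/m³, cost = 72.20 $/kg
  concrete: M = 141 MN·m per $
  elm: M = 13.0 MN·m per $
  stainless steel: M = 7.16 MN·m per $
  silicon carbide: M = 3.13 MN·m per $
  epoxy: M = 0.289 MN·m per $
  PEEK: M = 0.0423 MN·m per $
Concrete ranks first.

concrete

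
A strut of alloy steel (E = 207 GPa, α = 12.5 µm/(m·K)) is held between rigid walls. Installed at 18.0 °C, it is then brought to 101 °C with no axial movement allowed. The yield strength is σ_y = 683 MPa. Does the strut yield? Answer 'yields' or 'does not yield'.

ΔT = 83.00 K. Constrained thermal stress σ = E·α·ΔT = 207.0×10³ MPa × 12.5×10⁻⁶ × 83.00 = 215 MPa (compressive).
Compare to σ_y = 683 MPa: σ < σ_y, so it does not yield.

does not yield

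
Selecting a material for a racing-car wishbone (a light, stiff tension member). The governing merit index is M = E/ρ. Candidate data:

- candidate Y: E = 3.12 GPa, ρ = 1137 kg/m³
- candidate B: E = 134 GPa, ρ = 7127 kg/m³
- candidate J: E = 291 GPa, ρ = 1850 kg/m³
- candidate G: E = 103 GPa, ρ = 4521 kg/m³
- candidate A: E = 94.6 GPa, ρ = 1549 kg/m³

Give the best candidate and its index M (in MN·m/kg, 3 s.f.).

candidate J, M = 157 MN·m/kg

Evaluate M for each candidate:
  candidate J: M = 157 MN·m/kg
  candidate A: M = 61.1 MN·m/kg
  candidate G: M = 22.8 MN·m/kg
  candidate B: M = 18.8 MN·m/kg
  candidate Y: M = 2.74 MN·m/kg
The maximum is for candidate J.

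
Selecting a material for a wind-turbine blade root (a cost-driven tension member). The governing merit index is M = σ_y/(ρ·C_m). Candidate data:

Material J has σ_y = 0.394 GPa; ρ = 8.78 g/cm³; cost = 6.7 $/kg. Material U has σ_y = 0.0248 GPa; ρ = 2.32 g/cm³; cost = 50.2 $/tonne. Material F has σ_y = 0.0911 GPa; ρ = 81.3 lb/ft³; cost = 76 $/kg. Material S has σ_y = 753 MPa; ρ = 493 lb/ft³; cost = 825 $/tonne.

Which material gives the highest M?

material U

Convert each candidate to consistent units, then evaluate M:
  material J: σ_y = 394.0 MPa, ρ = 8780 kg/m³, cost = 6.700 $/kg
  material U: σ_y = 24.80 MPa, ρ = 2320 kg/m³, cost = 0.05020 $/kg
  material F: σ_y = 91.10 MPa, ρ = 1302 kg/m³, cost = 76.00 $/kg
  material S: σ_y = 753.0 MPa, ρ = 7897 kg/m³, cost = 0.8250 $/kg
  material U: M = 213 kN·m per $
  material S: M = 116 kN·m per $
  material J: M = 6.70 kN·m per $
  material F: M = 0.920 kN·m per $
Highest index: material U.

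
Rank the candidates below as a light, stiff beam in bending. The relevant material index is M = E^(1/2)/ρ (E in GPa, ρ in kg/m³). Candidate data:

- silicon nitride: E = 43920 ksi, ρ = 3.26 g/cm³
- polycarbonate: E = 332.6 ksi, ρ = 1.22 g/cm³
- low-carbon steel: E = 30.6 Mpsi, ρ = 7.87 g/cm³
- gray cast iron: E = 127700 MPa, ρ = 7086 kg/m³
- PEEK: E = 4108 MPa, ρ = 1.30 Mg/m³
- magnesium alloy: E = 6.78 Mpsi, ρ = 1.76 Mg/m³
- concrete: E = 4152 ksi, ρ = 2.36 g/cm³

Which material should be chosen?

silicon nitride

In SI units:
  silicon nitride: E = 302.8 GPa, ρ = 3260 kg/m³
  polycarbonate: E = 2.293 GPa, ρ = 1220 kg/m³
  low-carbon steel: E = 211.0 GPa, ρ = 7870 kg/m³
  gray cast iron: E = 127.7 GPa, ρ = 7086 kg/m³
  PEEK: E = 4.108 GPa, ρ = 1300 kg/m³
  magnesium alloy: E = 46.75 GPa, ρ = 1760 kg/m³
  concrete: E = 28.63 GPa, ρ = 2360 kg/m³
  silicon nitride: M = 5.34×10⁻³
  magnesium alloy: M = 3.88×10⁻³
  concrete: M = 2.27×10⁻³
  low-carbon steel: M = 1.85×10⁻³
  gray cast iron: M = 1.59×10⁻³
  PEEK: M = 1.56×10⁻³
  polycarbonate: M = 1.24×10⁻³
Highest index: silicon nitride.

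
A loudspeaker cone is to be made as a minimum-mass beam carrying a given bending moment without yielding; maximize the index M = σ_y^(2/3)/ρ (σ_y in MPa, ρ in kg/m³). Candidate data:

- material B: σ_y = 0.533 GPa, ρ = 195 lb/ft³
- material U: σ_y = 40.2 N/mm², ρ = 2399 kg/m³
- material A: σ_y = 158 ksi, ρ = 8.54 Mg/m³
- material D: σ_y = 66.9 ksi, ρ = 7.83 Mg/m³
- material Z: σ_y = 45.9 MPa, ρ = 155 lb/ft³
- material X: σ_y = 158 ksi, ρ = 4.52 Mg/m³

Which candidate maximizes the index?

Putting every candidate on a common basis:
  material B: σ_y = 533.0 MPa, ρ = 3124 kg/m³
  material U: σ_y = 40.20 MPa, ρ = 2399 kg/m³
  material A: σ_y = 1089 MPa, ρ = 8540 kg/m³
  material D: σ_y = 461.3 MPa, ρ = 7830 kg/m³
  material Z: σ_y = 45.90 MPa, ρ = 2483 kg/m³
  material X: σ_y = 1089 MPa, ρ = 4520 kg/m³
  material X: M = 23.4×10⁻³
  material B: M = 21.0×10⁻³
  material A: M = 12.4×10⁻³
  material D: M = 7.62×10⁻³
  material Z: M = 5.16×10⁻³
  material U: M = 4.89×10⁻³
Highest index: material X.

material X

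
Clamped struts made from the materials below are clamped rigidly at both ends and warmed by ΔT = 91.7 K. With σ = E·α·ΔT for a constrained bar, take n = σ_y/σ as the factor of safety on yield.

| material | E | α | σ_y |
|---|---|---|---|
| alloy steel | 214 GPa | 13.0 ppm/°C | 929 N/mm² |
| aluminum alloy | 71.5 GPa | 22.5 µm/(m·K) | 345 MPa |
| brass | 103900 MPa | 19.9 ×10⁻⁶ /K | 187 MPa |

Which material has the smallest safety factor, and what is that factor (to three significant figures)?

In consistent units (E in GPa, α in ×10⁻⁶/K, σ_y in MPa):
  alloy steel: E = 214.0, α = 13.0, σ_y = 929.0 → σ = 255 MPa, n = 3.64
  aluminum alloy: E = 71.50, α = 22.5, σ_y = 345.0 → σ = 148 MPa, n = 2.34
  brass: E = 103.9, α = 19.9, σ_y = 187.0 → σ = 190 MPa, n = 0.986
The minimum is brass at n = 0.986.

brass, n = 0.986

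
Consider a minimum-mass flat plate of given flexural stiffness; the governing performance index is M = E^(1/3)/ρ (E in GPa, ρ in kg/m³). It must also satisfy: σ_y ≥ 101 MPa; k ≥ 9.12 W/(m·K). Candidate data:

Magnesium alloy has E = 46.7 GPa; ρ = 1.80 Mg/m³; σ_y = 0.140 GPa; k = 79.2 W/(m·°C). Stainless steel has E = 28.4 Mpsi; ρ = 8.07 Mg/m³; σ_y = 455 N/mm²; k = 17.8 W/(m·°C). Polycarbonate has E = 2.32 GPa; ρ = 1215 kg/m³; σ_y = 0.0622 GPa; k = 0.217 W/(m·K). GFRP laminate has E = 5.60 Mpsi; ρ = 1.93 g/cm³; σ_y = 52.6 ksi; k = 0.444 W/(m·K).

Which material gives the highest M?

Screen on constraints: σ_y ≥ 101 MPa; k ≥ 9.12 W/(m·K). Survivors: magnesium alloy, stainless steel.
Convert each candidate to consistent units, then evaluate M:
  magnesium alloy: E = 46.70 GPa, ρ = 1800 kg/m³
  stainless steel: E = 195.8 GPa, ρ = 8070 kg/m³
  magnesium alloy: M = 2.00×10⁻³
  stainless steel: M = 0.720×10⁻³
Magnesium alloy has the largest M.

magnesium alloy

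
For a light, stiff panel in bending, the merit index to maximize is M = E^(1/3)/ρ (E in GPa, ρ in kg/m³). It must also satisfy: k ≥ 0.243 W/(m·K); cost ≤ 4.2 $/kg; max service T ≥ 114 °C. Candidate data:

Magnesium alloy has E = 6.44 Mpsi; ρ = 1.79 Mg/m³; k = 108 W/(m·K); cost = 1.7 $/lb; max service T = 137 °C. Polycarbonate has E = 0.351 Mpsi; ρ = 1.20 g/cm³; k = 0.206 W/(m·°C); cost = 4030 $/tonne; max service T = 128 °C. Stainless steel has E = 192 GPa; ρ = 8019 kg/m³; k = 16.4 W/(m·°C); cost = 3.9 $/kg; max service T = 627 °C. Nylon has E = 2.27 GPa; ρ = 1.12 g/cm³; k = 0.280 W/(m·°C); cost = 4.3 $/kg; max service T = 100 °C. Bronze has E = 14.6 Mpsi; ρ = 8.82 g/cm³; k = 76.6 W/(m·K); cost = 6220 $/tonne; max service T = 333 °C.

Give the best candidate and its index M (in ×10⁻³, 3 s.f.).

magnesium alloy, M = 1.98×10⁻³

Screen on constraints: k ≥ 0.243 W/(m·K); cost ≤ 4.2 $/kg; max service T ≥ 114 °C. Survivors: magnesium alloy, stainless steel.
Convert each candidate to consistent units, then evaluate M:
  magnesium alloy: E = 44.40 GPa, ρ = 1790 kg/m³
  stainless steel: E = 192.0 GPa, ρ = 8019 kg/m³
  magnesium alloy: M = 1.98×10⁻³
  stainless steel: M = 0.719×10⁻³
The maximum is for magnesium alloy.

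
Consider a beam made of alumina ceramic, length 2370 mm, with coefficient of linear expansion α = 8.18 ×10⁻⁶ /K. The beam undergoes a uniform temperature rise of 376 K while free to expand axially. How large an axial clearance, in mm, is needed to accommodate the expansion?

ΔL = α·L₀·ΔT = 8.18×10⁻⁶ × 2370 mm × 376.0 K = 7.29 mm.

7.29 mm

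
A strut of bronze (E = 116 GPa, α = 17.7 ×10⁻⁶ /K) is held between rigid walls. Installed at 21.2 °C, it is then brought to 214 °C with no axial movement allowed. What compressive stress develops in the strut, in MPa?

ΔT = 192.8 K. Constrained thermal stress σ = E·α·ΔT = 116.0×10³ MPa × 17.7×10⁻⁶ × 192.8 = 396 MPa (compressive).

396 MPa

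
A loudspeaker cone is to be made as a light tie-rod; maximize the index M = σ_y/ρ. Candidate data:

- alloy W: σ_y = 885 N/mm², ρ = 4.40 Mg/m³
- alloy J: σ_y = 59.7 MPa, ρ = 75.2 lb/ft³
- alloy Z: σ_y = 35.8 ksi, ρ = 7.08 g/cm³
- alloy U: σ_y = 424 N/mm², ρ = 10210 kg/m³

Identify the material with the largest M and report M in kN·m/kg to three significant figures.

In SI units:
  alloy W: σ_y = 885.0 MPa, ρ = 4400 kg/m³
  alloy J: σ_y = 59.70 MPa, ρ = 1205 kg/m³
  alloy Z: σ_y = 246.8 MPa, ρ = 7080 kg/m³
  alloy U: σ_y = 424.0 MPa, ρ = 10210 kg/m³
  alloy W: M = 201 kN·m/kg
  alloy J: M = 49.6 kN·m/kg
  alloy U: M = 41.5 kN·m/kg
  alloy Z: M = 34.9 kN·m/kg
Alloy W has the largest M.

alloy W, M = 201 kN·m/kg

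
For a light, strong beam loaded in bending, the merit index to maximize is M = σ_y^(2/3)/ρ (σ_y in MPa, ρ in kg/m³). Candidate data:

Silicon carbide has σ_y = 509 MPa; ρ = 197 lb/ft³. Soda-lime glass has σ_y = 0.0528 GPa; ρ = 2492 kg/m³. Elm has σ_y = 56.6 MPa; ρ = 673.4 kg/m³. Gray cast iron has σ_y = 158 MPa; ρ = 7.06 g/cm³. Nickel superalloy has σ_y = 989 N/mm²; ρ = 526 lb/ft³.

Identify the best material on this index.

elm

Convert each candidate to consistent units, then evaluate M:
  silicon carbide: σ_y = 509.0 MPa, ρ = 3156 kg/m³
  soda-lime glass: σ_y = 52.80 MPa, ρ = 2492 kg/m³
  elm: σ_y = 56.60 MPa, ρ = 673.4 kg/m³
  gray cast iron: σ_y = 158.0 MPa, ρ = 7060 kg/m³
  nickel superalloy: σ_y = 989.0 MPa, ρ = 8426 kg/m³
  elm: M = 21.9×10⁻³
  silicon carbide: M = 20.2×10⁻³
  nickel superalloy: M = 11.8×10⁻³
  soda-lime glass: M = 5.65×10⁻³
  gray cast iron: M = 4.14×10⁻³
The maximum is for elm.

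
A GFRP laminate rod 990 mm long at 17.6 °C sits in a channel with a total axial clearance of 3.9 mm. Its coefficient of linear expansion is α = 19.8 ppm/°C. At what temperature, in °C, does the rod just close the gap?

217 °C

α·L₀·ΔT = 3.9 mm ⇒ ΔT = 3.9 / (19.8×10⁻⁶ × 990.0) = 199.0 K.
T = 17.6 + 199.0 = 216.6 °C.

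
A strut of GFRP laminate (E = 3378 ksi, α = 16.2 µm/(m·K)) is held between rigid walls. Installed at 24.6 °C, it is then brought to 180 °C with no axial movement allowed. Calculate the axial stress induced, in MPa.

58.6 MPa

E = 3378 ksi = 23.29 GPa.
ΔT = 155.4 K. Constrained thermal stress σ = E·α·ΔT = 23.29×10³ MPa × 16.2×10⁻⁶ × 155.4 = 58.6 MPa (compressive).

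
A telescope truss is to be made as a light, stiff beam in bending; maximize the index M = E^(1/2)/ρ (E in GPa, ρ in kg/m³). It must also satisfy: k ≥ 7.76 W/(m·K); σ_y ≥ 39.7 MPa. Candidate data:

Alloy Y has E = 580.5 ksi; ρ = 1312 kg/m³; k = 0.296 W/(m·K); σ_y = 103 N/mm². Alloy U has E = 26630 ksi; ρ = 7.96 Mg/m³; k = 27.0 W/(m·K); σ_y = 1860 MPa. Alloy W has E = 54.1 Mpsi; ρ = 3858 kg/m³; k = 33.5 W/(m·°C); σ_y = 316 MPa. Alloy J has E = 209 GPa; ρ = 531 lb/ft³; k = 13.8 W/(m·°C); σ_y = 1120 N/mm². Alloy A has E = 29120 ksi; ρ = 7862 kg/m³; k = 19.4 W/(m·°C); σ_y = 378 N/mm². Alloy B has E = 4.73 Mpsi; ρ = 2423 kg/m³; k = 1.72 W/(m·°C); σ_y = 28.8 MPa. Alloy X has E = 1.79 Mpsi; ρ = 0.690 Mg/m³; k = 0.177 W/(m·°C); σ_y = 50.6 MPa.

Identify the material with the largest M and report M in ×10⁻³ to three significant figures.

alloy W, M = 5.01×10⁻³

Screen on constraints: k ≥ 7.76 W/(m·K); σ_y ≥ 39.7 MPa. Survivors: alloy U, alloy W, alloy J, alloy A.
After converting to SI:
  alloy U: E = 183.6 GPa, ρ = 7960 kg/m³
  alloy W: E = 373.0 GPa, ρ = 3858 kg/m³
  alloy J: E = 209.0 GPa, ρ = 8506 kg/m³
  alloy A: E = 200.8 GPa, ρ = 7862 kg/m³
  alloy W: M = 5.01×10⁻³
  alloy A: M = 1.80×10⁻³
  alloy U: M = 1.70×10⁻³
  alloy J: M = 1.70×10⁻³
Alloy W ranks first.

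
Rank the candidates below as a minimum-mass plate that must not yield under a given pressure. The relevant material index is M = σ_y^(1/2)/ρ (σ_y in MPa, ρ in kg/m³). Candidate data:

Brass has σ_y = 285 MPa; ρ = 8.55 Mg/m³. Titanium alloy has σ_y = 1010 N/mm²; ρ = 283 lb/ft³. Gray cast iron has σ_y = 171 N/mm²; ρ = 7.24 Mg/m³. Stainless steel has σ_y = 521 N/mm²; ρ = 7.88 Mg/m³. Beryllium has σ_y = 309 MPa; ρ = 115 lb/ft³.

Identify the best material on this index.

In SI units:
  brass: σ_y = 285.0 MPa, ρ = 8550 kg/m³
  titanium alloy: σ_y = 1010 MPa, ρ = 4533 kg/m³
  gray cast iron: σ_y = 171.0 MPa, ρ = 7240 kg/m³
  stainless steel: σ_y = 521.0 MPa, ρ = 7880 kg/m³
  beryllium: σ_y = 309.0 MPa, ρ = 1842 kg/m³
  beryllium: M = 9.54×10⁻³
  titanium alloy: M = 7.01×10⁻³
  stainless steel: M = 2.90×10⁻³
  brass: M = 1.97×10⁻³
  gray cast iron: M = 1.81×10⁻³
Highest index: beryllium.

beryllium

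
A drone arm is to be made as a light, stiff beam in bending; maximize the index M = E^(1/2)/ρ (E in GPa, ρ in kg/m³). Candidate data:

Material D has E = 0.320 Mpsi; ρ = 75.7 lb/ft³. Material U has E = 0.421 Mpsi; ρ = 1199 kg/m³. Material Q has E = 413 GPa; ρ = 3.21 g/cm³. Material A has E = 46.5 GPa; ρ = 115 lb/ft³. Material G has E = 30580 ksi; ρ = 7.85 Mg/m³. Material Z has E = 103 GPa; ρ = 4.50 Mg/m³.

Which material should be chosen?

In SI units:
  material D: E = 2.206 GPa, ρ = 1213 kg/m³
  material U: E = 2.903 GPa, ρ = 1199 kg/m³
  material Q: E = 413.0 GPa, ρ = 3210 kg/m³
  material A: E = 46.50 GPa, ρ = 1842 kg/m³
  material G: E = 210.8 GPa, ρ = 7850 kg/m³
  material Z: E = 103.0 GPa, ρ = 4500 kg/m³
  material Q: M = 6.33×10⁻³
  material A: M = 3.70×10⁻³
  material Z: M = 2.26×10⁻³
  material G: M = 1.85×10⁻³
  material U: M = 1.42×10⁻³
  material D: M = 1.22×10⁻³
The maximum is for material Q.

material Q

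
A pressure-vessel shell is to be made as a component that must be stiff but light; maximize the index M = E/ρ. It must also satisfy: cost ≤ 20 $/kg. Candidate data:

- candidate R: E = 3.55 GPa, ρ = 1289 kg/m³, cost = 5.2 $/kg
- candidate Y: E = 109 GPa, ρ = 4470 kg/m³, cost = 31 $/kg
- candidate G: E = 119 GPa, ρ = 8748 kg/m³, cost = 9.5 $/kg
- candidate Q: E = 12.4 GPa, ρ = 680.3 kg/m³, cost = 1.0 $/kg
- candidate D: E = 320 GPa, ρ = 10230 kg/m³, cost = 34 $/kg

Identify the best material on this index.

Screen on constraints: cost ≤ 20 $/kg. Survivors: candidate R, candidate G, candidate Q.
Per-candidate index values:
  candidate Q: M = 18.2 MN·m/kg
  candidate G: M = 13.6 MN·m/kg
  candidate R: M = 2.75 MN·m/kg
Highest index: candidate Q.

candidate Q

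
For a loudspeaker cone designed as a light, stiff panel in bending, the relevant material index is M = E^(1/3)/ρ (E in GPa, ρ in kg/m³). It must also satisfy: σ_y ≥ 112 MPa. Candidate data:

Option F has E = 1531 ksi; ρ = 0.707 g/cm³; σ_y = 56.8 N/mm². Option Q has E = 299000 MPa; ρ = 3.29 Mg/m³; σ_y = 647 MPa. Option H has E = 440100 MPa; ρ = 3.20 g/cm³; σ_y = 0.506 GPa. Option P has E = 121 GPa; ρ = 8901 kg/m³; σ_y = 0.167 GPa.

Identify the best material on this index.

option H

Screen on constraints: σ_y ≥ 112 MPa. Survivors: option Q, option H, option P.
Convert each candidate to consistent units, then evaluate M:
  option Q: E = 299.0 GPa, ρ = 3290 kg/m³
  option H: E = 440.1 GPa, ρ = 3200 kg/m³
  option P: E = 121.0 GPa, ρ = 8901 kg/m³
  option H: M = 2.38×10⁻³
  option Q: M = 2.03×10⁻³
  option P: M = 0.556×10⁻³
Option H ranks first.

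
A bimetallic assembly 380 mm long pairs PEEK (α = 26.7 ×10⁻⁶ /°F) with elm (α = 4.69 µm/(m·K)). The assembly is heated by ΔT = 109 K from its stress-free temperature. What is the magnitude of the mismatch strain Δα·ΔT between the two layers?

4.73×10⁻³

PEEK: α = 26.7×10⁻⁶/°F × 9/5 = 48.1×10⁻⁶/K.
Δα = |48.1 − 4.69|×10⁻⁶/K = 43.4×10⁻⁶/K.
Mismatch strain = Δα·ΔT = 43.4×10⁻⁶ × 109.0 = 4.73×10⁻³.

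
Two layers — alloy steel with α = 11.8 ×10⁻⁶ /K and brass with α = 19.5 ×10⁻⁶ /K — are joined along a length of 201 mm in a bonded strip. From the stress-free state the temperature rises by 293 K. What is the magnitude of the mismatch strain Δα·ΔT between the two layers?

Δα = |11.8 − 19.5|×10⁻⁶/K = 7.70×10⁻⁶/K.
Mismatch strain = Δα·ΔT = 7.70×10⁻⁶ × 293.0 = 2.26×10⁻³.

2.26×10⁻³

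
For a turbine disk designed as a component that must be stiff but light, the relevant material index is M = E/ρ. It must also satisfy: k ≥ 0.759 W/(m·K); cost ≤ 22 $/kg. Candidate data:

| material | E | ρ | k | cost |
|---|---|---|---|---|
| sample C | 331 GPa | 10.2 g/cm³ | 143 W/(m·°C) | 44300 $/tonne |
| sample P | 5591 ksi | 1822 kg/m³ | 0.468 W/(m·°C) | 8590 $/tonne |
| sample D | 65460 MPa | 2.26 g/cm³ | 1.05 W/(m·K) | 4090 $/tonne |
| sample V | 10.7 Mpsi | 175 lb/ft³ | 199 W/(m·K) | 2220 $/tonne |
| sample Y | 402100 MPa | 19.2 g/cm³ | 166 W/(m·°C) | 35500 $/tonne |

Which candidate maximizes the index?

sample D

Screen on constraints: k ≥ 0.759 W/(m·K); cost ≤ 22 $/kg. Survivors: sample D, sample V.
After converting to SI:
  sample D: E = 65.46 GPa, ρ = 2260 kg/m³
  sample V: E = 73.77 GPa, ρ = 2803 kg/m³
  sample D: M = 29.0 MN·m/kg
  sample V: M = 26.3 MN·m/kg
Highest index: sample D.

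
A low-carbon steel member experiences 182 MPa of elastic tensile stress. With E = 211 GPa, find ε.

8.63×10⁻⁴

ε = σ/E = 182 / 211000 = 8.63×10⁻⁴.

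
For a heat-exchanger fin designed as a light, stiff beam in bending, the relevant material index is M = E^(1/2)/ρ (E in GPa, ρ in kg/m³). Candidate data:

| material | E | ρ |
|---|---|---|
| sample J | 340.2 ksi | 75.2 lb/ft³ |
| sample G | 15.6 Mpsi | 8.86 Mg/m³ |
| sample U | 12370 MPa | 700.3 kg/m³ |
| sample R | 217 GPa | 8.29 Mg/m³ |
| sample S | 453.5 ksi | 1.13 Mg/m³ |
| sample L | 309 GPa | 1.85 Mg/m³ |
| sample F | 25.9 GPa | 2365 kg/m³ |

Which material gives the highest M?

sample L

After converting to SI:
  sample J: E = 2.346 GPa, ρ = 1205 kg/m³
  sample G: E = 107.6 GPa, ρ = 8860 kg/m³
  sample U: E = 12.37 GPa, ρ = 700.3 kg/m³
  sample R: E = 217.0 GPa, ρ = 8290 kg/m³
  sample S: E = 3.127 GPa, ρ = 1130 kg/m³
  sample L: E = 309.0 GPa, ρ = 1850 kg/m³
  sample F: E = 25.90 GPa, ρ = 2365 kg/m³
  sample L: M = 9.50×10⁻³
  sample U: M = 5.02×10⁻³
  sample F: M = 2.15×10⁻³
  sample R: M = 1.78×10⁻³
  sample S: M = 1.56×10⁻³
  sample J: M = 1.27×10⁻³
  sample G: M = 1.17×10⁻³
Sample L ranks first.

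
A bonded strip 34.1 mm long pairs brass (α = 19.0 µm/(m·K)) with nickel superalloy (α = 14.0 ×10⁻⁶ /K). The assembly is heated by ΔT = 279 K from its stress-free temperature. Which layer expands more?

brass

α(brass) = 19.0×10⁻⁶/K vs α(nickel superalloy) = 14.0×10⁻⁶/K.
Higher α expands more for the same ΔT: brass.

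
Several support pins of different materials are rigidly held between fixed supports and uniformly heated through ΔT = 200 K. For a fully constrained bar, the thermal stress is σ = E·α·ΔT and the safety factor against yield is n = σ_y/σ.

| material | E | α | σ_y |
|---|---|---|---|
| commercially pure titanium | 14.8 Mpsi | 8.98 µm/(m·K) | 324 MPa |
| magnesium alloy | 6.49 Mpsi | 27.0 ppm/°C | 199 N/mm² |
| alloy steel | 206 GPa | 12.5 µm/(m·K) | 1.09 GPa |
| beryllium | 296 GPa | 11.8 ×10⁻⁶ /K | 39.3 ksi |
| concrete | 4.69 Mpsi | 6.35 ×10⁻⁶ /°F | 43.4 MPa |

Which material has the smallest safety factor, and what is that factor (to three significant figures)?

Converting E to GPa, α to ×10⁻⁶/K, σ_y to MPa, then σ and n for each:
  commercially pure titanium: E = 102.0, α = 8.98, σ_y = 324.0 → σ = 183 MPa, n = 1.77
  magnesium alloy: E = 44.75, α = 27.0, σ_y = 199.0 → σ = 242 MPa, n = 0.824
  alloy steel: E = 206.0, α = 12.5, σ_y = 1090 → σ = 515 MPa, n = 2.12
  beryllium: E = 296.0, α = 11.8, σ_y = 271.0 → σ = 699 MPa, n = 0.388
  concrete: E = 32.34, α = 11.4, σ_y = 43.40 → σ = 73.9 MPa, n = 0.587
Smallest n: beryllium with n = 0.388.

beryllium, n = 0.388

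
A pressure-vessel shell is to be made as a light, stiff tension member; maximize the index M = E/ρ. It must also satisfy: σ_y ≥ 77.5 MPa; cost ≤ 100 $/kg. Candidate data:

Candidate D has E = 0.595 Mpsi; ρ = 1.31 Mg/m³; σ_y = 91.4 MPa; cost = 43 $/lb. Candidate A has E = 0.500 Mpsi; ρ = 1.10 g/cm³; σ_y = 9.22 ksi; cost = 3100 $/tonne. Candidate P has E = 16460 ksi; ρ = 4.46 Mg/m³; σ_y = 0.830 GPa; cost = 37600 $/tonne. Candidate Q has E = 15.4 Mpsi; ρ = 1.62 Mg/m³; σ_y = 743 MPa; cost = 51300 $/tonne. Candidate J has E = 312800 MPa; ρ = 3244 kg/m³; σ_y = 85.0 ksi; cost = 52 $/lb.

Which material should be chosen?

candidate Q

Screen on constraints: σ_y ≥ 77.5 MPa; cost ≤ 100 $/kg. Survivors: candidate D, candidate P, candidate Q.
Convert each candidate to consistent units, then evaluate M:
  candidate D: E = 4.102 GPa, ρ = 1310 kg/m³
  candidate P: E = 113.5 GPa, ρ = 4460 kg/m³
  candidate Q: E = 106.2 GPa, ρ = 1620 kg/m³
  candidate Q: M = 65.5 MN·m/kg
  candidate P: M = 25.4 MN·m/kg
  candidate D: M = 3.13 MN·m/kg
Candidate Q ranks first.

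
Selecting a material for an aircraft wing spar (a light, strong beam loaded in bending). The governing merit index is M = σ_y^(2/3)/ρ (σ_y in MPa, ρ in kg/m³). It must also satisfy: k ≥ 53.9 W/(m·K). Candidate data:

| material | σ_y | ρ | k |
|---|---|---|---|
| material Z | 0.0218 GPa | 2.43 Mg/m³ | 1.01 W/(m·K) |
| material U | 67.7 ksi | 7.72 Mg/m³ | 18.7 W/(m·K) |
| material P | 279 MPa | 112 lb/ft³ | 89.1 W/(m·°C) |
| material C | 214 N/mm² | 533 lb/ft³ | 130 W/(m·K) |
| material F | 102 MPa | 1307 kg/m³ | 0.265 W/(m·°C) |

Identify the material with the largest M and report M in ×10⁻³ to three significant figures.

Screen on constraints: k ≥ 53.9 W/(m·K). Survivors: material P, material C.
Normalizing units and computing the index:
  material P: σ_y = 279.0 MPa, ρ = 1794 kg/m³
  material C: σ_y = 214.0 MPa, ρ = 8538 kg/m³
  material P: M = 23.8×10⁻³
  material C: M = 4.19×10⁻³
Highest index: material P.

material P, M = 23.8×10⁻³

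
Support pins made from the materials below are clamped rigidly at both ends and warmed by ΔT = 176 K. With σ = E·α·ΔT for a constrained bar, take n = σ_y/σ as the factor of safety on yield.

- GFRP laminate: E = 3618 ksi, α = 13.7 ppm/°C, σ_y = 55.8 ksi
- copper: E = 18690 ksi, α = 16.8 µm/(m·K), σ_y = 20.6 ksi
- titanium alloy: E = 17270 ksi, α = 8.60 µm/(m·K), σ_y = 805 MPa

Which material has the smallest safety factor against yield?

Per material, after unit conversion:
  GFRP laminate: E = 24.95, α = 13.7, σ_y = 384.7 → σ = 60.1 MPa, n = 6.40
  copper: E = 128.9, α = 16.8, σ_y = 142.0 → σ = 381 MPa, n = 0.373
  titanium alloy: E = 119.1, α = 8.60, σ_y = 805.0 → σ = 180 MPa, n = 4.47
Smallest n: copper with n = 0.373.

copper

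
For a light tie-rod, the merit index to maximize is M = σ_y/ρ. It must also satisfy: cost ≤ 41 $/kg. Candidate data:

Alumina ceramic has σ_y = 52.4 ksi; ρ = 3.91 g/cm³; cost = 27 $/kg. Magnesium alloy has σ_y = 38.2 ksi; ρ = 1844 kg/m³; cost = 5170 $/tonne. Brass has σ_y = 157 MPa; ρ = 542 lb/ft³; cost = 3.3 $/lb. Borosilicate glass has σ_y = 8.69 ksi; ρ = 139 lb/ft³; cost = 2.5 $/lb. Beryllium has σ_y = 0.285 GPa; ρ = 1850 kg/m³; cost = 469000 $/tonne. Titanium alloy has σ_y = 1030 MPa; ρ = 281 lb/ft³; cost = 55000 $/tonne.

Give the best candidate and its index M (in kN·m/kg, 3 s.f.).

magnesium alloy, M = 143 kN·m/kg

Screen on constraints: cost ≤ 41 $/kg. Survivors: alumina ceramic, magnesium alloy, brass, borosilicate glass.
Putting every candidate on a common basis:
  alumina ceramic: σ_y = 361.3 MPa, ρ = 3910 kg/m³
  magnesium alloy: σ_y = 263.4 MPa, ρ = 1844 kg/m³
  brass: σ_y = 157.0 MPa, ρ = 8682 kg/m³
  borosilicate glass: σ_y = 59.92 MPa, ρ = 2227 kg/m³
  magnesium alloy: M = 143 kN·m/kg
  alumina ceramic: M = 92.4 kN·m/kg
  borosilicate glass: M = 26.9 kN·m/kg
  brass: M = 18.1 kN·m/kg
Magnesium alloy ranks first.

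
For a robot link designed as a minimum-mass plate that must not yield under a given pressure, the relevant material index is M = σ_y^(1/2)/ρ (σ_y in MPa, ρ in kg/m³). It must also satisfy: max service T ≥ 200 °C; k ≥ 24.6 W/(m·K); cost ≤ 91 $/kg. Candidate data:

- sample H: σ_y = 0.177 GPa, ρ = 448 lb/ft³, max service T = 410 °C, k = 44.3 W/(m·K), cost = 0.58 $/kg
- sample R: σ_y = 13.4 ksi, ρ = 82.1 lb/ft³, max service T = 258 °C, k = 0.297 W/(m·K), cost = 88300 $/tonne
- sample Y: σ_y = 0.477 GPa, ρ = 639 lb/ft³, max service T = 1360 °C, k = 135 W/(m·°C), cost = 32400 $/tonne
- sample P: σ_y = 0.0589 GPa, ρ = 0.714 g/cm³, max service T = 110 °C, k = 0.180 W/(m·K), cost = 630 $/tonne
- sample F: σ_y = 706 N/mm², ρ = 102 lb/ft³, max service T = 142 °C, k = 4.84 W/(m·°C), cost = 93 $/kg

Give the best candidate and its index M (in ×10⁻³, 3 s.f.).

sample Y, M = 2.13×10⁻³

Screen on constraints: max service T ≥ 200 °C; k ≥ 24.6 W/(m·K); cost ≤ 91 $/kg. Survivors: sample H, sample Y.
In SI units:
  sample H: σ_y = 177.0 MPa, ρ = 7176 kg/m³
  sample Y: σ_y = 477.0 MPa, ρ = 10240 kg/m³
  sample Y: M = 2.13×10⁻³
  sample H: M = 1.85×10⁻³
Highest index: sample Y.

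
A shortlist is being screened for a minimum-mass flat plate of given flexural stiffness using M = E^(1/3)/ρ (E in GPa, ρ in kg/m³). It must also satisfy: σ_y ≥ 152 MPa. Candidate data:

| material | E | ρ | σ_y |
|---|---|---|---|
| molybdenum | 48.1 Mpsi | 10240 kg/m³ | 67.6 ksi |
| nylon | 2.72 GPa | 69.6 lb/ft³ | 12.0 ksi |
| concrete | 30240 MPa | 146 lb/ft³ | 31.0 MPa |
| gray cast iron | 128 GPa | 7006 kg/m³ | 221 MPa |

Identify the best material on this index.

gray cast iron

Screen on constraints: σ_y ≥ 152 MPa. Survivors: molybdenum, gray cast iron.
In SI units:
  molybdenum: E = 331.6 GPa, ρ = 10240 kg/m³
  gray cast iron: E = 128.0 GPa, ρ = 7006 kg/m³
  gray cast iron: M = 0.719×10⁻³
  molybdenum: M = 0.676×10⁻³
Gray cast iron has the largest M.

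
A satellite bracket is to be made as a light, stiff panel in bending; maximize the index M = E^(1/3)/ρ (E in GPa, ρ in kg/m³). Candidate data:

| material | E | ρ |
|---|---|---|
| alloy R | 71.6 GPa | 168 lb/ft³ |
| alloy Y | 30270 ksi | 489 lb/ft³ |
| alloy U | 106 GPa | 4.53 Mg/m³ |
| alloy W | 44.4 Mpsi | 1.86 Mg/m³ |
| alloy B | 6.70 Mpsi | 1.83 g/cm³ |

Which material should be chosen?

Convert each candidate to consistent units, then evaluate M:
  alloy R: E = 71.60 GPa, ρ = 2691 kg/m³
  alloy Y: E = 208.7 GPa, ρ = 7833 kg/m³
  alloy U: E = 106.0 GPa, ρ = 4530 kg/m³
  alloy W: E = 306.1 GPa, ρ = 1860 kg/m³
  alloy B: E = 46.19 GPa, ρ = 1830 kg/m³
  alloy W: M = 3.62×10⁻³
  alloy B: M = 1.96×10⁻³
  alloy R: M = 1.54×10⁻³
  alloy U: M = 1.04×10⁻³
  alloy Y: M = 0.757×10⁻³
Alloy W ranks first.

alloy W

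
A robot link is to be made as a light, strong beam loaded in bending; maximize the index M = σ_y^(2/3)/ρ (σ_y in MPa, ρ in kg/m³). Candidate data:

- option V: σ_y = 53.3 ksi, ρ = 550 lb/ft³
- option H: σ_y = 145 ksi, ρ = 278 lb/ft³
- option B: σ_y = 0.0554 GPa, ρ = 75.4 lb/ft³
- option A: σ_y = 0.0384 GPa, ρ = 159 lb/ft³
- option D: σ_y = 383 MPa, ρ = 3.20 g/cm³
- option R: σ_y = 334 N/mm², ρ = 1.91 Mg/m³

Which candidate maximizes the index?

Convert each candidate to consistent units, then evaluate M:
  option V: σ_y = 367.5 MPa, ρ = 8810 kg/m³
  option H: σ_y = 999.7 MPa, ρ = 4453 kg/m³
  option B: σ_y = 55.40 MPa, ρ = 1208 kg/m³
  option A: σ_y = 38.40 MPa, ρ = 2547 kg/m³
  option D: σ_y = 383.0 MPa, ρ = 3200 kg/m³
  option R: σ_y = 334.0 MPa, ρ = 1910 kg/m³
  option R: M = 25.2×10⁻³
  option H: M = 22.5×10⁻³
  option D: M = 16.5×10⁻³
  option B: M = 12.0×10⁻³
  option V: M = 5.82×10⁻³
  option A: M = 4.47×10⁻³
Option R has the largest M.

option R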